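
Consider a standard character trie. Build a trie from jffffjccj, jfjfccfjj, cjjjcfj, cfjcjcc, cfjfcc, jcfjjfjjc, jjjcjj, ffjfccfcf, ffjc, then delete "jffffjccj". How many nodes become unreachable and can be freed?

After clearing the end-marker at "jffffjccj", prune upward until reaching a node still needed by another word.
The suffix "fffjccj" (7 nodes) is used only by "jffffjccj"; the node for "jf" still has the child "j", so pruning stops there.
Nodes removed: 7

7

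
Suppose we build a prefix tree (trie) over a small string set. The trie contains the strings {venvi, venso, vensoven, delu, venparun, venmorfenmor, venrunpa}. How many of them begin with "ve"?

Filter for entries beginning with "ve":
Matches: "venmorfenmor", "venparun", "venrunpa", "venso", "vensoven", "venvi"
Count: 6

6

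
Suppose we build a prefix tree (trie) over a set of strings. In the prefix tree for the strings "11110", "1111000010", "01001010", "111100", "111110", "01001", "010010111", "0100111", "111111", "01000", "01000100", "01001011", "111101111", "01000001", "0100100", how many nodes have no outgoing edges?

10

Leaves are exactly the stored words that no other stored word extends.
Those words: "01000001", "01000100", "0100100", "01001010", "010010111", "0100111", "1111000010", "111101111", "111110", "111111"
Leaf count: 10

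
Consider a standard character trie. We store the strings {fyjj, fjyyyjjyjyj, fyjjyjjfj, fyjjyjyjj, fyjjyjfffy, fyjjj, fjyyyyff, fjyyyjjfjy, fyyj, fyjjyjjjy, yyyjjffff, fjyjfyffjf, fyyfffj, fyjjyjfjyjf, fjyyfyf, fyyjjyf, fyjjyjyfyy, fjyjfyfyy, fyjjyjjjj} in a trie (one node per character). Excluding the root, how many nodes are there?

73

Count nodes per top-level branch (shared prefixes stored once):
  'f'-branch (fjyjfyffjf, fjyjfyfyy, fjyyfyf, fjyyyjjfjy, fjyyyjjyjyj, fjyyyyff, fyjj, fyjjj, fyjjyjfffy, fyjjyjfjyjf, fyjjyjjfj, fyjjyjjjj, fyjjyjjjy, fyjjyjyfyy, fyjjyjyjj, fyyfffj, fyyj, fyyjjyf): 64 nodes
  'y'-branch (yyyjjffff): 9 nodes
Sum: 73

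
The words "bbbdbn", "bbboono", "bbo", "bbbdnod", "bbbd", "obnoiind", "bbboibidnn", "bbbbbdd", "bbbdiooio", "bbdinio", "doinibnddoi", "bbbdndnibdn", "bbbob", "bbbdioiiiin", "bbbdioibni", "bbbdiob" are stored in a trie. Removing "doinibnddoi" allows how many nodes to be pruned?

11

A node on "doinibnddoi"'s path can go only if nothing else ends at it or branches off below it.
No other word shares any prefix with "doinibnddoi", so all 11 of its nodes go.
Nodes removed: 11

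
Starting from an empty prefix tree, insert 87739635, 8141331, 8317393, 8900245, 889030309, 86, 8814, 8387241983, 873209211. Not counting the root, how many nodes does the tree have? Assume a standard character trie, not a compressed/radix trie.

Count nodes per top-level branch (shared prefixes stored once):
  '8'-branch (8141331, 8317393, 8387241983, 86, 873209211, 87739635, 8814, 889030309, 8900245): 52 nodes
Sum: 52

52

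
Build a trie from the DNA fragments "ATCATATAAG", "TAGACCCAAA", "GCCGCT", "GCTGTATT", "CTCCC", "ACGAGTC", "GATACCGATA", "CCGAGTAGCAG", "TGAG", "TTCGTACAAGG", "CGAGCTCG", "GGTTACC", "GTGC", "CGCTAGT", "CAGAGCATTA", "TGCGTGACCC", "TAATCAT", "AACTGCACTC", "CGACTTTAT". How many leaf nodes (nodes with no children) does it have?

Leaves are exactly the stored words that no other stored word extends.
Those words: "AACTGCACTC", "ACGAGTC", "ATCATATAAG", "CAGAGCATTA", "CCGAGTAGCAG", "CGACTTTAT", "CGAGCTCG", "CGCTAGT", "CTCCC", "GATACCGATA", "GCCGCT", "GCTGTATT", "GGTTACC", "GTGC", "TAATCAT", "TAGACCCAAA", "TGAG", "TGCGTGACCC", "TTCGTACAAGG"
Leaf count: 19

19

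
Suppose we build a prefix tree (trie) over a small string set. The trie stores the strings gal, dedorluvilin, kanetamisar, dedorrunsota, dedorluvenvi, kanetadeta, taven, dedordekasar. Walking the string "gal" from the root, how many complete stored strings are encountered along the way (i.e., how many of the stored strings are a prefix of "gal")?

Walk "gal" from the root; an end-of-word marker is hit whenever a stored word is a prefix of "gal".
Prefixes of the query that are stored words: "gal"
Count: 1

1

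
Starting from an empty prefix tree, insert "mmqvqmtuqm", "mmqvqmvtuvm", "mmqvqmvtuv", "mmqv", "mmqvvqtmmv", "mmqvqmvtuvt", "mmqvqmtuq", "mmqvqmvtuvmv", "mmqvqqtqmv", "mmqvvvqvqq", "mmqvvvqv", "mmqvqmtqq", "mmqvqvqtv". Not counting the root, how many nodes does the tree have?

Trie structure (* marks end of a word):
(root)
└─ m
   └─ m
      └─ q
         └─ v *
            ├─ q
            │  ├─ m
            │  │  ├─ t
            │  │  │  ├─ q
            │  │  │  │  └─ q *
            │  │  │  └─ u
            │  │  │     └─ q *
            │  │  │        └─ m *
            │  │  └─ v
            │  │     └─ t
            │  │        └─ u
            │  │           └─ v *
            │  │              ├─ m *
            │  │              │  └─ v *
            │  │              └─ t *
            │  ├─ q
            │  │  └─ t
            │  │     └─ q
            │  │        └─ m
            │  │           └─ v *
            │  └─ v
            │     └─ q
            │        └─ t
            │           └─ v *
            └─ v
               ├─ q
               │  └─ t
               │     └─ m
               │        └─ m
               │           └─ v *
               └─ v
                  └─ q
                     └─ v *
                        └─ q
                           └─ q *
Counting every labelled node above: 39.

39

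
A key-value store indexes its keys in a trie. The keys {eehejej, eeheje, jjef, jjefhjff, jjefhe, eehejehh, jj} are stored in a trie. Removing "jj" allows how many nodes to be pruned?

Walk "jj" from the leaf back toward the root, removing each node that no remaining word uses.
Every node on "jj" is still needed (e.g. by "jjef"), so nothing is freed.
Nodes removed: 0

0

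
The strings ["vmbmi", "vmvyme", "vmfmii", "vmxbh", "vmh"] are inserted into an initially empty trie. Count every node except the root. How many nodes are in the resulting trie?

Trace insertions, counting only characters that open a new branch:
  "vmbmi" → 5 new (v, m, b, m, i)
  "vmvyme" → prefix "vm" already present; 4 new (v, y, m, e)
  "vmfmii" → prefix "vm" already present; 4 new (f, m, i, i)
  "vmxbh" → prefix "vm" already present; 3 new (x, b, h)
  "vmh" → prefix "vm" already present; 1 new (h)
Total nodes = 5 + 4 + 4 + 3 + 1 = 17

17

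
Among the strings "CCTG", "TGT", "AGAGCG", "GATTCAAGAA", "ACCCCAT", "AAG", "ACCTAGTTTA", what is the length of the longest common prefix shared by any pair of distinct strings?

Equivalently: take the maximum, over all pairs, of their longest common prefix length.
"ACCCCAT" and "ACCTAGTTTA" agree on "ACC" (3 characters) before diverging; nothing deeper is shared.
Longest shared-prefix length: 3

3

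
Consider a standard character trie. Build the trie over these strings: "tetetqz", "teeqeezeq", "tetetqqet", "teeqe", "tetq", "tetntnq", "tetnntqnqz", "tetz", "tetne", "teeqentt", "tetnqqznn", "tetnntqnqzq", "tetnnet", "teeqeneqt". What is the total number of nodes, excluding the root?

Count nodes per top-level branch (shared prefixes stored once):
  't'-branch (teeqe, teeqeezeq, teeqeneqt, teeqentt, tetetqqet, tetetqz, tetne, tetnnet, tetnntqnqz, tetnntqnqzq, tetnqqznn, tetntnq, tetq, tetz): 44 nodes
Sum: 44

44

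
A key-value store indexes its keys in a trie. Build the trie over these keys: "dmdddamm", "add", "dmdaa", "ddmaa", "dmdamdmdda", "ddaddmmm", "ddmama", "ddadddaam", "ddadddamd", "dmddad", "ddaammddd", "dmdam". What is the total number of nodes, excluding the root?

Trace insertions, counting only characters that open a new branch:
  "dmdddamm" → 8 new (d, m, d, d, d, a, m, m)
  "add" → 3 new (a, d, d)
  "dmdaa" → prefix "dmd" already present; 2 new (a, a)
  "ddmaa" → prefix "d" already present; 4 new (d, m, a, a)
  "dmdamdmdda" → prefix "dmda" already present; 6 new (m, d, m, d, d, a)
  "ddaddmmm" → prefix "dd" already present; 6 new (a, d, d, m, m, m)
  "ddmama" → prefix "ddma" already present; 2 new (m, a)
  "ddadddaam" → prefix "ddadd" already present; 4 new (d, a, a, m)
  "ddadddamd" → prefix "ddaddda" already present; 2 new (m, d)
  "dmddad" → prefix "dmdd" already present; 2 new (a, d)
  "ddaammddd" → prefix "dda" already present; 6 new (a, m, m, d, d, d)
  "dmdam" → prefix "dmdam" already present; 0 new (none)
Total nodes = 8 + 3 + 2 + 4 + 6 + 6 + 2 + 4 + 2 + 2 + 6 + 0 = 45

45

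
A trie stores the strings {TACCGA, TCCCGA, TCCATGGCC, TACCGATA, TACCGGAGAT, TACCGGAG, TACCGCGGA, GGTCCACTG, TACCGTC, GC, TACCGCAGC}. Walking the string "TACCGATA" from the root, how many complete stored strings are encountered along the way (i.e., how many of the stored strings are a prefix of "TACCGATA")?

Check each prefix of "TACCGATA" against the stored set — each match is an end-marker on the path.
Prefixes of the query that are stored words: "TACCGA", "TACCGATA"
Count: 2

2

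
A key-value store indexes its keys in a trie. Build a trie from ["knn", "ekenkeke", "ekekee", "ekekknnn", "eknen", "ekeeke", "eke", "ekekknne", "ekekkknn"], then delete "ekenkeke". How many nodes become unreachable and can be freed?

5

A node on "ekenkeke"'s path can go only if nothing else ends at it or branches off below it.
The suffix "nkeke" (5 nodes) is used only by "ekenkeke"; the node for "eke" still has the child "k", so pruning stops there.
Nodes removed: 5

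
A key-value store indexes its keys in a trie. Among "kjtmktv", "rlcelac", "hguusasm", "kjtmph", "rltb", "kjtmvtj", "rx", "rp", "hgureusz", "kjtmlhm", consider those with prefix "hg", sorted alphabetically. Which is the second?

hguusasm

Filter for "hg…" and sort: "hgureusz", "hguusasm"
The 2nd is hguusasm.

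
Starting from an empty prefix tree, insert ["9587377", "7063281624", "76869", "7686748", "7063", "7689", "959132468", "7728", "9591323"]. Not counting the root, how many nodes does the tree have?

36

For each word, the new-node count is its length minus the longest prefix already in the trie:
  "9587377" → 7 new (9, 5, 8, 7, 3, 7, 7)
  "7063281624" → 10 new (7, 0, 6, 3, 2, 8, 1, 6, 2, 4)
  "76869" → prefix "7" already present; 4 new (6, 8, 6, 9)
  "7686748" → prefix "7686" already present; 3 new (7, 4, 8)
  "7063" → prefix "7063" already present; 0 new (none)
  "7689" → prefix "768" already present; 1 new (9)
  "959132468" → prefix "95" already present; 7 new (9, 1, 3, 2, 4, 6, 8)
  "7728" → prefix "7" already present; 3 new (7, 2, 8)
  "9591323" → prefix "959132" already present; 1 new (3)
Total nodes = 7 + 10 + 4 + 3 + 0 + 1 + 7 + 3 + 1 = 36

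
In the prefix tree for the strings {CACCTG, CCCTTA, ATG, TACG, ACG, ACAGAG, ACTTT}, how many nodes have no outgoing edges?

7

Leaves are exactly the stored words that no other stored word extends.
Those words: "ACAGAG", "ACG", "ACTTT", "ATG", "CACCTG", "CCCTTA", "TACG"
Leaf count: 7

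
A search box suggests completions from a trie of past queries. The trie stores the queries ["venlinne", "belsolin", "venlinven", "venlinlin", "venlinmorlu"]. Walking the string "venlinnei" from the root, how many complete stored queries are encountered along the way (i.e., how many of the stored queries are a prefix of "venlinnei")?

1

Walk "venlinnei" from the root; an end-of-word marker is hit whenever a stored word is a prefix of "venlinnei".
Prefixes of the query that are stored words: "venlinne"
Count: 1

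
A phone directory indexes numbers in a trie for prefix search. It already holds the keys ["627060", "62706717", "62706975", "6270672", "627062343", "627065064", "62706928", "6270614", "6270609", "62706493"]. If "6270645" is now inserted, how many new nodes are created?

1

"627064" is already a path in the trie; the remaining "5" must be added.
New nodes needed: |"6270645"| − 6 = 7 − 6 = 1.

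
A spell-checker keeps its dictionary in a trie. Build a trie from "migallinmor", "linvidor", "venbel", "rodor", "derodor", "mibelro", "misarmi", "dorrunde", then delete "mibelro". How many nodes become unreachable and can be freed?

5

Walk "mibelro" from the leaf back toward the root, removing each node that no remaining word uses.
The suffix "belro" (5 nodes) is used only by "mibelro"; the node for "mi" still has the child "g", so pruning stops there.
Nodes removed: 5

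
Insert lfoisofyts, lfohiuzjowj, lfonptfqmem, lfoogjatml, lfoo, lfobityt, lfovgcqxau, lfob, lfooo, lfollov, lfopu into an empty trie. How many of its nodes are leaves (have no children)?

9

Leaves are exactly the stored words that no other stored word extends.
Those words: "lfobityt", "lfohiuzjowj", "lfoisofyts", "lfollov", "lfonptfqmem", "lfoogjatml", "lfooo", "lfopu", "lfovgcqxau"
Leaf count: 9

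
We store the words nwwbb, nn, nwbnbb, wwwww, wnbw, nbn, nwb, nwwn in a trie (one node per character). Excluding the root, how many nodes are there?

21

For each word, the new-node count is its length minus the longest prefix already in the trie:
  "nwwbb" → 5 new (n, w, w, b, b)
  "nn" → prefix "n" already present; 1 new (n)
  "nwbnbb" → prefix "nw" already present; 4 new (b, n, b, b)
  "wwwww" → 5 new (w, w, w, w, w)
  "wnbw" → prefix "w" already present; 3 new (n, b, w)
  "nbn" → prefix "n" already present; 2 new (b, n)
  "nwb" → prefix "nwb" already present; 0 new (none)
  "nwwn" → prefix "nww" already present; 1 new (n)
Total nodes = 5 + 1 + 4 + 5 + 3 + 2 + 0 + 1 = 21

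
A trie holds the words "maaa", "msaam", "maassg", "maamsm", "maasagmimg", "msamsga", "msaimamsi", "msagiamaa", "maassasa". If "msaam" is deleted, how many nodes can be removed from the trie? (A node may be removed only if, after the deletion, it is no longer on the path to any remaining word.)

2

After clearing the end-marker at "msaam", prune upward until reaching a node still needed by another word.
The suffix "am" (2 nodes) is used only by "msaam"; the node for "msa" still has the child "m", so pruning stops there.
Nodes removed: 2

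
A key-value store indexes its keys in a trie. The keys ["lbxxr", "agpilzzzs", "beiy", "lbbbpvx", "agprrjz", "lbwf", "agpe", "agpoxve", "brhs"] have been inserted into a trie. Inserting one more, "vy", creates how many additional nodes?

No existing word starts with "v", so every character of "vy" needs a new node.
2 − 0 = 2 new nodes.

2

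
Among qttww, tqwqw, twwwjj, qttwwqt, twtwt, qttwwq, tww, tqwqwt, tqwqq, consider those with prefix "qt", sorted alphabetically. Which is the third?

Filter for "qt…" and sort: "qttww", "qttwwq", "qttwwqt"
The 3rd is qttwwqt.

qttwwqt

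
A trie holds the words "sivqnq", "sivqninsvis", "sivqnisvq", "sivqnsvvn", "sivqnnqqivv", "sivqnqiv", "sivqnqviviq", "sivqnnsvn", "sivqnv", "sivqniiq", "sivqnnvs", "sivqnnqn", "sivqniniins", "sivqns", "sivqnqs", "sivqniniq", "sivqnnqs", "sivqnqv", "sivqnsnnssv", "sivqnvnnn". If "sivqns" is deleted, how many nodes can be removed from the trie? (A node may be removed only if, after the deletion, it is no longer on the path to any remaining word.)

0

Walk "sivqns" from the leaf back toward the root, removing each node that no remaining word uses.
Every node on "sivqns" is still needed (e.g. by "sivqnsvvn"), so nothing is freed.
Nodes removed: 0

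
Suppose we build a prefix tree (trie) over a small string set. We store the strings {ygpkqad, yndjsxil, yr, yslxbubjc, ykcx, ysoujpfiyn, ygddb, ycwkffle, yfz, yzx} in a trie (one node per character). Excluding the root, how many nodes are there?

Trace insertions, counting only characters that open a new branch:
  "ygpkqad" → 7 new (y, g, p, k, q, a, d)
  "yndjsxil" → prefix "y" already present; 7 new (n, d, j, s, x, i, l)
  "yr" → prefix "y" already present; 1 new (r)
  "yslxbubjc" → prefix "y" already present; 8 new (s, l, x, b, u, b, j, c)
  "ykcx" → prefix "y" already present; 3 new (k, c, x)
  "ysoujpfiyn" → prefix "ys" already present; 8 new (o, u, j, p, f, i, y, n)
  "ygddb" → prefix "yg" already present; 3 new (d, d, b)
  "ycwkffle" → prefix "y" already present; 7 new (c, w, k, f, f, l, e)
  "yfz" → prefix "y" already present; 2 new (f, z)
  "yzx" → prefix "y" already present; 2 new (z, x)
Total nodes = 7 + 7 + 1 + 8 + 3 + 8 + 3 + 7 + 2 + 2 = 48

48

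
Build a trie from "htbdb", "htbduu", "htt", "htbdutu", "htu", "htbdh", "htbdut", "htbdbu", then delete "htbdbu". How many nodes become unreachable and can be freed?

1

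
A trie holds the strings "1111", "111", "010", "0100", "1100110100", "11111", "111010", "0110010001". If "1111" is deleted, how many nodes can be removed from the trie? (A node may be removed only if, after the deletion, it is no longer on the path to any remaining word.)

A node on "1111"'s path can go only if nothing else ends at it or branches off below it.
Every node on "1111" is still needed (e.g. by "11111"), so nothing is freed.
Nodes removed: 0

0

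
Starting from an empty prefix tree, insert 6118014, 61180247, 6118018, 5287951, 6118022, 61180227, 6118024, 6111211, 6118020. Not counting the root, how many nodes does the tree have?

Trie structure (* marks end of a word):
(root)
├─ 5
│  └─ 2
│     └─ 8
│        └─ 7
│           └─ 9
│              └─ 5
│                 └─ 1 *
└─ 6
   └─ 1
      └─ 1
         ├─ 1
         │  └─ 2
         │     └─ 1
         │        └─ 1 *
         └─ 8
            └─ 0
               ├─ 1
               │  ├─ 4 *
               │  └─ 8 *
               └─ 2
                  ├─ 0 *
                  ├─ 2 *
                  │  └─ 7 *
                  └─ 4 *
                     └─ 7 *
Counting every labelled node above: 25.

25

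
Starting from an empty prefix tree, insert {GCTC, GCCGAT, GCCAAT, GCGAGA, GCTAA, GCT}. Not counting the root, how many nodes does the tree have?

17

Count nodes per top-level branch (shared prefixes stored once):
  'G'-branch (GCCAAT, GCCGAT, GCGAGA, GCT, GCTAA, GCTC): 17 nodes
Sum: 17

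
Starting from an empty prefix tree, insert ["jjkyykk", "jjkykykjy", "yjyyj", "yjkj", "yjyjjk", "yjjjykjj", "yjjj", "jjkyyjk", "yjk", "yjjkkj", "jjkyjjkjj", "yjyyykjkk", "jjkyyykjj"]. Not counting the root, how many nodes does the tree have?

47

Insert word by word; a character creates a node only if that edge doesn't already exist:
  "jjkyykk" → 7 new (j, j, k, y, y, k, k)
  "jjkykykjy" → prefix "jjky" already present; 5 new (k, y, k, j, y)
  "yjyyj" → 5 new (y, j, y, y, j)
  "yjkj" → prefix "yj" already present; 2 new (k, j)
  "yjyjjk" → prefix "yjy" already present; 3 new (j, j, k)
  "yjjjykjj" → prefix "yj" already present; 6 new (j, j, y, k, j, j)
  "yjjj" → prefix "yjjj" already present; 0 new (none)
  "jjkyyjk" → prefix "jjkyy" already present; 2 new (j, k)
  "yjk" → prefix "yjk" already present; 0 new (none)
  "yjjkkj" → prefix "yjj" already present; 3 new (k, k, j)
  "jjkyjjkjj" → prefix "jjky" already present; 5 new (j, j, k, j, j)
  "yjyyykjkk" → prefix "yjyy" already present; 5 new (y, k, j, k, k)
  "jjkyyykjj" → prefix "jjkyy" already present; 4 new (y, k, j, j)
Total nodes = 7 + 5 + 5 + 2 + 3 + 6 + 0 + 2 + 0 + 3 + 5 + 5 + 4 = 47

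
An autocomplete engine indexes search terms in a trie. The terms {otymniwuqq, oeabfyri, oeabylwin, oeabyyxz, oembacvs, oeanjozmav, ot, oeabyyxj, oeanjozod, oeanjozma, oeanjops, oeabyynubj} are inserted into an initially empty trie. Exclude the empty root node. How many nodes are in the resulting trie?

47

For each word, the new-node count is its length minus the longest prefix already in the trie:
  "otymniwuqq" → 10 new (o, t, y, m, n, i, w, u, q, q)
  "oeabfyri" → prefix "o" already present; 7 new (e, a, b, f, y, r, i)
  "oeabylwin" → prefix "oeab" already present; 5 new (y, l, w, i, n)
  "oeabyyxz" → prefix "oeaby" already present; 3 new (y, x, z)
  "oembacvs" → prefix "oe" already present; 6 new (m, b, a, c, v, s)
  "oeanjozmav" → prefix "oea" already present; 7 new (n, j, o, z, m, a, v)
  "ot" → prefix "ot" already present; 0 new (none)
  "oeabyyxj" → prefix "oeabyyx" already present; 1 new (j)
  "oeanjozod" → prefix "oeanjoz" already present; 2 new (o, d)
  "oeanjozma" → prefix "oeanjozma" already present; 0 new (none)
  "oeanjops" → prefix "oeanjo" already present; 2 new (p, s)
  "oeabyynubj" → prefix "oeabyy" already present; 4 new (n, u, b, j)
Total nodes = 10 + 7 + 5 + 3 + 6 + 7 + 0 + 1 + 2 + 0 + 2 + 4 = 47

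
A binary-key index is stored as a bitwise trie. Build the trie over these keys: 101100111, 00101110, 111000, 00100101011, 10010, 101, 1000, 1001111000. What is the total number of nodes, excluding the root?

For each word, the new-node count is its length minus the longest prefix already in the trie:
  "101100111" → 9 new (1, 0, 1, 1, 0, 0, 1, 1, 1)
  "00101110" → 8 new (0, 0, 1, 0, 1, 1, 1, 0)
  "111000" → prefix "1" already present; 5 new (1, 1, 0, 0, 0)
  "00100101011" → prefix "0010" already present; 7 new (0, 1, 0, 1, 0, 1, 1)
  "10010" → prefix "10" already present; 3 new (0, 1, 0)
  "101" → prefix "101" already present; 0 new (none)
  "1000" → prefix "100" already present; 1 new (0)
  "1001111000" → prefix "1001" already present; 6 new (1, 1, 1, 0, 0, 0)
Total nodes = 9 + 8 + 5 + 7 + 3 + 0 + 1 + 6 = 39

39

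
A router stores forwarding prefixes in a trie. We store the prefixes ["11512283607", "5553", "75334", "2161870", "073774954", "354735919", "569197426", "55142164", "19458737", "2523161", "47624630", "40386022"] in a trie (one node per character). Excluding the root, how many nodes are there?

Trace insertions, counting only characters that open a new branch:
  "11512283607" → 11 new (1, 1, 5, 1, 2, 2, 8, 3, 6, 0, 7)
  "5553" → 4 new (5, 5, 5, 3)
  "75334" → 5 new (7, 5, 3, 3, 4)
  "2161870" → 7 new (2, 1, 6, 1, 8, 7, 0)
  "073774954" → 9 new (0, 7, 3, 7, 7, 4, 9, 5, 4)
  "354735919" → 9 new (3, 5, 4, 7, 3, 5, 9, 1, 9)
  "569197426" → prefix "5" already present; 8 new (6, 9, 1, 9, 7, 4, 2, 6)
  "55142164" → prefix "55" already present; 6 new (1, 4, 2, 1, 6, 4)
  "19458737" → prefix "1" already present; 7 new (9, 4, 5, 8, 7, 3, 7)
  "2523161" → prefix "2" already present; 6 new (5, 2, 3, 1, 6, 1)
  "47624630" → 8 new (4, 7, 6, 2, 4, 6, 3, 0)
  "40386022" → prefix "4" already present; 7 new (0, 3, 8, 6, 0, 2, 2)
Total nodes = 11 + 4 + 5 + 7 + 9 + 9 + 8 + 6 + 7 + 6 + 8 + 7 = 87

87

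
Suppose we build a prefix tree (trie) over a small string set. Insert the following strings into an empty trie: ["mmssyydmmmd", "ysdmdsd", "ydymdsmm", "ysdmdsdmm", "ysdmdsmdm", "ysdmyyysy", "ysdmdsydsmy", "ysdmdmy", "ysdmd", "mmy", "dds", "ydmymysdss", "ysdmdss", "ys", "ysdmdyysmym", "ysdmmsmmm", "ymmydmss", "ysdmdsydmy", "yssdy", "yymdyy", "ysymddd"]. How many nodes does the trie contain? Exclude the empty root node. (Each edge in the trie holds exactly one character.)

88

Insert word by word; a character creates a node only if that edge doesn't already exist:
  "mmssyydmmmd" → 11 new (m, m, s, s, y, y, d, m, m, m, d)
  "ysdmdsd" → 7 new (y, s, d, m, d, s, d)
  "ydymdsmm" → prefix "y" already present; 7 new (d, y, m, d, s, m, m)
  "ysdmdsdmm" → prefix "ysdmdsd" already present; 2 new (m, m)
  "ysdmdsmdm" → prefix "ysdmds" already present; 3 new (m, d, m)
  "ysdmyyysy" → prefix "ysdm" already present; 5 new (y, y, y, s, y)
  "ysdmdsydsmy" → prefix "ysdmds" already present; 5 new (y, d, s, m, y)
  "ysdmdmy" → prefix "ysdmd" already present; 2 new (m, y)
  "ysdmd" → prefix "ysdmd" already present; 0 new (none)
  "mmy" → prefix "mm" already present; 1 new (y)
  "dds" → 3 new (d, d, s)
  "ydmymysdss" → prefix "yd" already present; 8 new (m, y, m, y, s, d, s, s)
  "ysdmdss" → prefix "ysdmds" already present; 1 new (s)
  "ys" → prefix "ys" already present; 0 new (none)
  "ysdmdyysmym" → prefix "ysdmd" already present; 6 new (y, y, s, m, y, m)
  "ysdmmsmmm" → prefix "ysdm" already present; 5 new (m, s, m, m, m)
  "ymmydmss" → prefix "y" already present; 7 new (m, m, y, d, m, s, s)
  "ysdmdsydmy" → prefix "ysdmdsyd" already present; 2 new (m, y)
  "yssdy" → prefix "ys" already present; 3 new (s, d, y)
  "yymdyy" → prefix "y" already present; 5 new (y, m, d, y, y)
  "ysymddd" → prefix "ys" already present; 5 new (y, m, d, d, d)
Total nodes = 11 + 7 + 7 + 2 + 3 + 5 + 5 + 2 + 0 + 1 + 3 + 8 + 1 + 0 + 6 + 5 + 7 + 2 + 3 + 5 + 5 = 88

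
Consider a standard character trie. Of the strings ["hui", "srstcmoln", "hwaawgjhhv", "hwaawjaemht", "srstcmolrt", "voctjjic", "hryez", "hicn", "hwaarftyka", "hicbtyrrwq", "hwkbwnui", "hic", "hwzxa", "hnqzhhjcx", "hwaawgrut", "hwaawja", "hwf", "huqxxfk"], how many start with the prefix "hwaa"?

5

Walk to "hwaa"; the words in its subtree are exactly those with that prefix.
Words under "hwaa": hwaarftyka, hwaawgjhhv, hwaawgrut, hwaawja, hwaawjaemht
Count: 5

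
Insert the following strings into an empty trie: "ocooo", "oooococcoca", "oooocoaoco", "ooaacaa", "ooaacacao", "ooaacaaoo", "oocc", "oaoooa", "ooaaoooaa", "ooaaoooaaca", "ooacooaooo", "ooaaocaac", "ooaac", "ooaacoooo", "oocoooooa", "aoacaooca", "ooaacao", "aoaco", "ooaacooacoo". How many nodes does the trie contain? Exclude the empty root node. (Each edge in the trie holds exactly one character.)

79

Insert word by word; a character creates a node only if that edge doesn't already exist:
  "ocooo" → 5 new (o, c, o, o, o)
  "oooococcoca" → prefix "o" already present; 10 new (o, o, o, c, o, c, c, o, c, a)
  "oooocoaoco" → prefix "ooooco" already present; 4 new (a, o, c, o)
  "ooaacaa" → prefix "oo" already present; 5 new (a, a, c, a, a)
  "ooaacacao" → prefix "ooaaca" already present; 3 new (c, a, o)
  "ooaacaaoo" → prefix "ooaacaa" already present; 2 new (o, o)
  "oocc" → prefix "oo" already present; 2 new (c, c)
  "oaoooa" → prefix "o" already present; 5 new (a, o, o, o, a)
  "ooaaoooaa" → prefix "ooaa" already present; 5 new (o, o, o, a, a)
  "ooaaoooaaca" → prefix "ooaaoooaa" already present; 2 new (c, a)
  "ooacooaooo" → prefix "ooa" already present; 7 new (c, o, o, a, o, o, o)
  "ooaaocaac" → prefix "ooaao" already present; 4 new (c, a, a, c)
  "ooaac" → prefix "ooaac" already present; 0 new (none)
  "ooaacoooo" → prefix "ooaac" already present; 4 new (o, o, o, o)
  "oocoooooa" → prefix "ooc" already present; 6 new (o, o, o, o, o, a)
  "aoacaooca" → 9 new (a, o, a, c, a, o, o, c, a)
  "ooaacao" → prefix "ooaaca" already present; 1 new (o)
  "aoaco" → prefix "aoac" already present; 1 new (o)
  "ooaacooacoo" → prefix "ooaacoo" already present; 4 new (a, c, o, o)
Total nodes = 5 + 10 + 4 + 5 + 3 + 2 + 2 + 5 + 5 + 2 + 7 + 4 + 0 + 4 + 6 + 9 + 1 + 1 + 4 = 79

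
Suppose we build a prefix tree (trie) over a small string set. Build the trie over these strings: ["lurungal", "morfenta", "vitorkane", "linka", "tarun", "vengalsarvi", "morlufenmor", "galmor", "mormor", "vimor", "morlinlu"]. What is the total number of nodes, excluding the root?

68

For each word, the new-node count is its length minus the longest prefix already in the trie:
  "lurungal" → 8 new (l, u, r, u, n, g, a, l)
  "morfenta" → 8 new (m, o, r, f, e, n, t, a)
  "vitorkane" → 9 new (v, i, t, o, r, k, a, n, e)
  "linka" → prefix "l" already present; 4 new (i, n, k, a)
  "tarun" → 5 new (t, a, r, u, n)
  "vengalsarvi" → prefix "v" already present; 10 new (e, n, g, a, l, s, a, r, v, i)
  "morlufenmor" → prefix "mor" already present; 8 new (l, u, f, e, n, m, o, r)
  "galmor" → 6 new (g, a, l, m, o, r)
  "mormor" → prefix "mor" already present; 3 new (m, o, r)
  "vimor" → prefix "vi" already present; 3 new (m, o, r)
  "morlinlu" → prefix "morl" already present; 4 new (i, n, l, u)
Total nodes = 8 + 8 + 9 + 4 + 5 + 10 + 8 + 6 + 3 + 3 + 4 = 68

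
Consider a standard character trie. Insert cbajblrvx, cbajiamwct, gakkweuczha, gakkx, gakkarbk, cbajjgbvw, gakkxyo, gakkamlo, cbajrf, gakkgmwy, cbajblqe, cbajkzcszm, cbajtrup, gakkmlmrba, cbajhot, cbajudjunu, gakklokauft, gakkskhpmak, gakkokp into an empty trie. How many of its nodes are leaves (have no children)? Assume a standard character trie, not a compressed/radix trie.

A leaf is a node with no children — equivalently, the end of a word that is not a proper prefix of any other stored word.
Those words: "cbajblqe", "cbajblrvx", "cbajhot", "cbajiamwct", "cbajjgbvw", "cbajkzcszm", "cbajrf", "cbajtrup", "cbajudjunu", "gakkamlo", "gakkarbk", "gakkgmwy", "gakklokauft", "gakkmlmrba", "gakkokp", "gakkskhpmak", "gakkweuczha", "gakkxyo"
Leaf count: 18

18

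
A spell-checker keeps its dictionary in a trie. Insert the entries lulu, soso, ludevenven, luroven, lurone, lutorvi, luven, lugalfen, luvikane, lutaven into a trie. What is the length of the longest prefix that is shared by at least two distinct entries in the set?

4

Equivalently: take the maximum, over all pairs, of their longest common prefix length.
"lurone" and "luroven" agree on "luro" (4 characters) before diverging; nothing deeper is shared.
Longest shared-prefix length: 4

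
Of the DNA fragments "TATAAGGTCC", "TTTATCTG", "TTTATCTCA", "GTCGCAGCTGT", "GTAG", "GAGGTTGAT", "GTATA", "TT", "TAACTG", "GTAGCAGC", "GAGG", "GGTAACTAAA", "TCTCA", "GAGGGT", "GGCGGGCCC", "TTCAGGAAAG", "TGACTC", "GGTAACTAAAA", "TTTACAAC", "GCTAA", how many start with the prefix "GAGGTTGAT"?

Filter for entries beginning with "GAGGTTGAT":
Words under "GAGGTTGAT": GAGGTTGAT
Count: 1

1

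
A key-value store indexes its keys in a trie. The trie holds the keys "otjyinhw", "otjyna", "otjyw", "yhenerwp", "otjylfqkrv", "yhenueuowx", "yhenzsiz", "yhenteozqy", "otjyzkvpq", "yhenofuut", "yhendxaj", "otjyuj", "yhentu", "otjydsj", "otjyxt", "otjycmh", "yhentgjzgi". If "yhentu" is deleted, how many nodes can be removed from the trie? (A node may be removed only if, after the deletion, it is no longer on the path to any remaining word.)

1

A node on "yhentu"'s path can go only if nothing else ends at it or branches off below it.
The suffix "u" (1 node) is used only by "yhentu"; the node for "yhent" still has the child "e", so pruning stops there.
Nodes removed: 1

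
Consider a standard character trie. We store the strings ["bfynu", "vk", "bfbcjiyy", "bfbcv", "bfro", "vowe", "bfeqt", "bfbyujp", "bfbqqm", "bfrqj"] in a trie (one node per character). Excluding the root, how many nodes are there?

31

Insert word by word; a character creates a node only if that edge doesn't already exist:
  "bfynu" → 5 new (b, f, y, n, u)
  "vk" → 2 new (v, k)
  "bfbcjiyy" → prefix "bf" already present; 6 new (b, c, j, i, y, y)
  "bfbcv" → prefix "bfbc" already present; 1 new (v)
  "bfro" → prefix "bf" already present; 2 new (r, o)
  "vowe" → prefix "v" already present; 3 new (o, w, e)
  "bfeqt" → prefix "bf" already present; 3 new (e, q, t)
  "bfbyujp" → prefix "bfb" already present; 4 new (y, u, j, p)
  "bfbqqm" → prefix "bfb" already present; 3 new (q, q, m)
  "bfrqj" → prefix "bfr" already present; 2 new (q, j)
Total nodes = 5 + 2 + 6 + 1 + 2 + 3 + 3 + 4 + 3 + 2 = 31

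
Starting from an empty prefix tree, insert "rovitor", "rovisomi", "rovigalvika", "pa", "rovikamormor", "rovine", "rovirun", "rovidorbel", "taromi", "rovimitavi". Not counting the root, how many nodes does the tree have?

51

Count nodes per top-level branch (shared prefixes stored once):
  'p'-branch (pa): 2 nodes
  'r'-branch (rovidorbel, rovigalvika, rovikamormor, rovimitavi, rovine, rovirun, rovisomi, rovitor): 43 nodes
  't'-branch (taromi): 6 nodes
Sum: 51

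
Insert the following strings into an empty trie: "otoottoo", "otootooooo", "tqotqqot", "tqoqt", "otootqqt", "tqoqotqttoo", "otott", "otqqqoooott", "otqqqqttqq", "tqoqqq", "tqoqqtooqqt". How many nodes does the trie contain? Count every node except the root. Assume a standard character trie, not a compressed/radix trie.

Insert word by word; a character creates a node only if that edge doesn't already exist:
  "otoottoo" → 8 new (o, t, o, o, t, t, o, o)
  "otootooooo" → prefix "otoot" already present; 5 new (o, o, o, o, o)
  "tqotqqot" → 8 new (t, q, o, t, q, q, o, t)
  "tqoqt" → prefix "tqo" already present; 2 new (q, t)
  "otootqqt" → prefix "otoot" already present; 3 new (q, q, t)
  "tqoqotqttoo" → prefix "tqoq" already present; 7 new (o, t, q, t, t, o, o)
  "otott" → prefix "oto" already present; 2 new (t, t)
  "otqqqoooott" → prefix "ot" already present; 9 new (q, q, q, o, o, o, o, t, t)
  "otqqqqttqq" → prefix "otqqq" already present; 5 new (q, t, t, q, q)
  "tqoqqq" → prefix "tqoq" already present; 2 new (q, q)
  "tqoqqtooqqt" → prefix "tqoqq" already present; 6 new (t, o, o, q, q, t)
Total nodes = 8 + 5 + 8 + 2 + 3 + 7 + 2 + 9 + 5 + 2 + 6 = 57

57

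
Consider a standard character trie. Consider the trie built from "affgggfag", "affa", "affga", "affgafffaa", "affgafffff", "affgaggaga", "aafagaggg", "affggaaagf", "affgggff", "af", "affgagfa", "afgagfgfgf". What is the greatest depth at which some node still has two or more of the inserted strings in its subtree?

8

Equivalently: take the maximum, over all pairs, of their longest common prefix length.
"affgafffaa" and "affgafffff" agree on "affgafff" (8 characters) before diverging; nothing deeper is shared.
Longest shared-prefix length: 8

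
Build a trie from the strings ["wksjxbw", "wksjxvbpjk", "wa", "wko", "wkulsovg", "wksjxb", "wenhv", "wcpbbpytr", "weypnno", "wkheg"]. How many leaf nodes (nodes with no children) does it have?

A leaf is a node with no children — equivalently, the end of a word that is not a proper prefix of any other stored word.
Those words: "wa", "wcpbbpytr", "wenhv", "weypnno", "wkheg", "wko", "wksjxbw", "wksjxvbpjk", "wkulsovg"
Leaf count: 9

9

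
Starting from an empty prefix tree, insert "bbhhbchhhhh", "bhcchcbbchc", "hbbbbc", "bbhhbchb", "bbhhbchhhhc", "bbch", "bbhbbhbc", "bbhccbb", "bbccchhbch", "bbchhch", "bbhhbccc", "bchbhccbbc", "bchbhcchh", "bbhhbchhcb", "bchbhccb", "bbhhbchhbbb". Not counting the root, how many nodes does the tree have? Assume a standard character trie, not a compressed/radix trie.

Count nodes per top-level branch (shared prefixes stored once):
  'b'-branch (bbccchhbch, bbch, bbchhch, bbhbbhbc, bbhccbb, bbhhbccc, bbhhbchb, bbhhbchhbbb, bbhhbchhcb, bbhhbchhhhc, bbhhbchhhhh, bchbhccb, bchbhccbbc, bchbhcchh, bhcchcbbchc): 62 nodes
  'h'-branch (hbbbbc): 6 nodes
Sum: 68

68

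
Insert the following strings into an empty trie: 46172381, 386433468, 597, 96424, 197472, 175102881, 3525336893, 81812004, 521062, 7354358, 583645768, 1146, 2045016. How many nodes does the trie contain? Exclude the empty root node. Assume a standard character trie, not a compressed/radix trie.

Insert word by word; a character creates a node only if that edge doesn't already exist:
  "46172381" → 8 new (4, 6, 1, 7, 2, 3, 8, 1)
  "386433468" → 9 new (3, 8, 6, 4, 3, 3, 4, 6, 8)
  "597" → 3 new (5, 9, 7)
  "96424" → 5 new (9, 6, 4, 2, 4)
  "197472" → 6 new (1, 9, 7, 4, 7, 2)
  "175102881" → prefix "1" already present; 8 new (7, 5, 1, 0, 2, 8, 8, 1)
  "3525336893" → prefix "3" already present; 9 new (5, 2, 5, 3, 3, 6, 8, 9, 3)
  "81812004" → 8 new (8, 1, 8, 1, 2, 0, 0, 4)
  "521062" → prefix "5" already present; 5 new (2, 1, 0, 6, 2)
  "7354358" → 7 new (7, 3, 5, 4, 3, 5, 8)
  "583645768" → prefix "5" already present; 8 new (8, 3, 6, 4, 5, 7, 6, 8)
  "1146" → prefix "1" already present; 3 new (1, 4, 6)
  "2045016" → 7 new (2, 0, 4, 5, 0, 1, 6)
Total nodes = 8 + 9 + 3 + 5 + 6 + 8 + 9 + 8 + 5 + 7 + 8 + 3 + 7 = 86

86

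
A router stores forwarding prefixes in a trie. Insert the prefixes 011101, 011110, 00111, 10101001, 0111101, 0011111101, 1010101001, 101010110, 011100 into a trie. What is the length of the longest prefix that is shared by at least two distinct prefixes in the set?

7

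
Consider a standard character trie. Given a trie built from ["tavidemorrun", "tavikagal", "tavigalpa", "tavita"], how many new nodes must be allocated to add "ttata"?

4

"t" is already a path in the trie; the remaining "tata" must be added.
New nodes needed: |"ttata"| − 1 = 5 − 1 = 4.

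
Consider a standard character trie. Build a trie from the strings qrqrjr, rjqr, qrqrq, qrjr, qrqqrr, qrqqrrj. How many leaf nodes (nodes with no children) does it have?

5

A leaf is a node with no children — equivalently, the end of a word that is not a proper prefix of any other stored word.
Those words: "qrjr", "qrqqrrj", "qrqrjr", "qrqrq", "rjqr"
Leaf count: 5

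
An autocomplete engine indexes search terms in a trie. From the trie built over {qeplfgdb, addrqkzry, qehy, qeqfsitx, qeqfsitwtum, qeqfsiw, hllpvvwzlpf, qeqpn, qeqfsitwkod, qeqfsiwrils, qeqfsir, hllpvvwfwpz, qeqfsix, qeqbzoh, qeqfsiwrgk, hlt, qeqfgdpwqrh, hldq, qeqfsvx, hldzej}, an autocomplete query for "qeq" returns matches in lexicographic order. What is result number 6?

qeqfsitx

DFS of the "qeq" subtree visits, in order: "qeqbzoh", "qeqfgdpwqrh", "qeqfsir", "qeqfsitwkod", "qeqfsitwtum", "qeqfsitx", "qeqfsiw", "qeqfsiwrgk", "qeqfsiwrils", "qeqfsix", "qeqfsvx", "qeqpn"
The 6th is qeqfsitx.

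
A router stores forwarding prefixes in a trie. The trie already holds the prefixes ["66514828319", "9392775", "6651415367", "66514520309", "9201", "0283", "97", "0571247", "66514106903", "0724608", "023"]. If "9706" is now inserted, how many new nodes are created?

2

"97" is already a path in the trie; the remaining "06" must be added.
So 4 − 2 = 2 new nodes.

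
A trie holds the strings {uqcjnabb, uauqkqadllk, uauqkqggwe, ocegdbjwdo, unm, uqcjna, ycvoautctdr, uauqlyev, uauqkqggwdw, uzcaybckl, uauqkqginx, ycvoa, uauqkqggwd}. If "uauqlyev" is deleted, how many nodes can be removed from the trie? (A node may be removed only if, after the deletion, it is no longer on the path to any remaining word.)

4

After clearing the end-marker at "uauqlyev", prune upward until reaching a node still needed by another word.
The suffix "lyev" (4 nodes) is used only by "uauqlyev"; the node for "uauq" still has the child "k", so pruning stops there.
Nodes removed: 4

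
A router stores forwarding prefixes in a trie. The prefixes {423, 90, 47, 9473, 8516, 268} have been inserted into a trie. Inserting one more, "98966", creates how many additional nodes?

The longest prefix of "98966" already in the trie is "9" (length 1).
New nodes needed: |"98966"| − 1 = 5 − 1 = 4.

4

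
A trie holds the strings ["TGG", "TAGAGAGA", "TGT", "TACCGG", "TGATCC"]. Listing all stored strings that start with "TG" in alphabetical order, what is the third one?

TGT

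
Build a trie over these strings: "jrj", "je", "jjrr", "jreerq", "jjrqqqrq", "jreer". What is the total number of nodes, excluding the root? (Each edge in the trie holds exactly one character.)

16

Count nodes per top-level branch (shared prefixes stored once):
  'j'-branch (je, jjrqqqrq, jjrr, jreer, jreerq, jrj): 16 nodes
Sum: 16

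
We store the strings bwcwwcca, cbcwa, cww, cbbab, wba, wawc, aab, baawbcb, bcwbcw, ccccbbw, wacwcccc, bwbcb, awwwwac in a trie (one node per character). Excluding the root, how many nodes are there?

For each word, the new-node count is its length minus the longest prefix already in the trie:
  "bwcwwcca" → 8 new (b, w, c, w, w, c, c, a)
  "cbcwa" → 5 new (c, b, c, w, a)
  "cww" → prefix "c" already present; 2 new (w, w)
  "cbbab" → prefix "cb" already present; 3 new (b, a, b)
  "wba" → 3 new (w, b, a)
  "wawc" → prefix "w" already present; 3 new (a, w, c)
  "aab" → 3 new (a, a, b)
  "baawbcb" → prefix "b" already present; 6 new (a, a, w, b, c, b)
  "bcwbcw" → prefix "b" already present; 5 new (c, w, b, c, w)
  "ccccbbw" → prefix "c" already present; 6 new (c, c, c, b, b, w)
  "wacwcccc" → prefix "wa" already present; 6 new (c, w, c, c, c, c)
  "bwbcb" → prefix "bw" already present; 3 new (b, c, b)
  "awwwwac" → prefix "a" already present; 6 new (w, w, w, w, a, c)
Total nodes = 8 + 5 + 2 + 3 + 3 + 3 + 3 + 6 + 5 + 6 + 6 + 3 + 6 = 59

59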